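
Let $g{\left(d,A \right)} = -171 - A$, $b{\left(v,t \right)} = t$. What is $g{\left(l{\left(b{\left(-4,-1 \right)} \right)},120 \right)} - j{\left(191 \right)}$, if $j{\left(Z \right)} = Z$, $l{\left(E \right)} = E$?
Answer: $-482$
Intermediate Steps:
$g{\left(l{\left(b{\left(-4,-1 \right)} \right)},120 \right)} - j{\left(191 \right)} = \left(-171 - 120\right) - 191 = -291 - 191 = -482$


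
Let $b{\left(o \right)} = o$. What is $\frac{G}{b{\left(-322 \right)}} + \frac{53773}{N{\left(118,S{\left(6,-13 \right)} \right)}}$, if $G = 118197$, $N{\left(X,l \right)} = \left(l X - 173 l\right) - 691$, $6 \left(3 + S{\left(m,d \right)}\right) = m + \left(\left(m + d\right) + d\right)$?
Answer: $- \frac{8389293}{16702} \approx -502.29$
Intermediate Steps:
$S{\left(m,d \right)} = -3 + \frac{d}{3} + \frac{m}{3}$ ($S{\left(m,d \right)} = -3 + \frac{m + \left(\left(m + d\right) + d\right)}{6} = -3 + \frac{m + \left(\left(d + m\right) + d\right)}{6} = -3 + \frac{m + \left(m + 2 d\right)}{6} = -3 + \frac{2 d + 2 m}{6} = -3 + \left(\frac{d}{3} + \frac{m}{3}\right) = -3 + \frac{d}{3} + \frac{m}{3}$)
$N{\left(X,l \right)} = -691 - 173 l + X l$ ($N{\left(X,l \right)} = \left(X l - 173 l\right) - 691 = \left(- 173 l + X l\right) - 691 = -691 - 173 l + X l$)
$\frac{G}{b{\left(-322 \right)}} + \frac{53773}{N{\left(118,S{\left(6,-13 \right)} \right)}} = \frac{118197}{-322} + \frac{53773}{-691 - 173 \left(-3 + \frac{1}{3} \left(-13\right) + \frac{1}{3} \cdot 6\right) + 118 \left(-3 + \frac{1}{3} \left(-13\right) + \frac{1}{3} \cdot 6\right)} = 118197 \left(- \frac{1}{322}\right) + \frac{53773}{-691 - 173 \left(-3 - \frac{13}{3} + 2\right) + 118 \left(-3 - \frac{13}{3} + 2\right)} = - \frac{5139}{14} + \frac{53773}{-691 - - \frac{2768}{3} + 118 \left(- \frac{16}{3}\right)} = - \frac{5139}{14} + \frac{53773}{-691 + \frac{2768}{3} - \frac{1888}{3}} = - \frac{5139}{14} + \frac{53773}{- \frac{1193}{3}} = - \frac{5139}{14} + 53773 \left(- \frac{3}{1193}\right) = - \frac{5139}{14} - \frac{161319}{1193} = - \frac{8389293}{16702}$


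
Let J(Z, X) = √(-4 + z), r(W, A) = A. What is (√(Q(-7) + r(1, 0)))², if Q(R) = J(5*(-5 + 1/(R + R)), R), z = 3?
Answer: I ≈ 1.0*I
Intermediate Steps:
J(Z, X) = I (J(Z, X) = √(-4 + 3) = √(-1) = I)
Q(R) = I
(√(Q(-7) + r(1, 0)))² = (√(I + 0))² = (√I)² = I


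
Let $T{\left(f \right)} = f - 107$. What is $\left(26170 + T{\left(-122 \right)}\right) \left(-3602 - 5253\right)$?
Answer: $-229707555$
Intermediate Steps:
$T{\left(f \right)} = -107 + f$ ($T{\left(f \right)} = f - 107 = -107 + f$)
$\left(26170 + T{\left(-122 \right)}\right) \left(-3602 - 5253\right) = \left(26170 - 229\right) \left(-3602 - 5253\right) = \left(26170 - 229\right) \left(-8855\right) = 25941 \left(-8855\right) = -229707555$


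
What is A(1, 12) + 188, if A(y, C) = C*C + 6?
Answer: 338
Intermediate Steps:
A(y, C) = 6 + C² (A(y, C) = C² + 6 = 6 + C²)
A(1, 12) + 188 = (6 + 12²) + 188 = (6 + 144) + 188 = 150 + 188 = 338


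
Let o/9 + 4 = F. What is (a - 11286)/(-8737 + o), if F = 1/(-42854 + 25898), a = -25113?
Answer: 68575716/16528333 ≈ 4.1490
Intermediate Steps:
F = -1/16956 (F = 1/(-16956) = -1/16956 ≈ -5.8976e-5)
o = -67825/1884 (o = -36 + 9*(-1/16956) = -36 - 1/1884 = -67825/1884 ≈ -36.001)
(a - 11286)/(-8737 + o) = (-25113 - 11286)/(-8737 - 67825/1884) = -36399/(-16528333/1884) = -36399*(-1884/16528333) = 68575716/16528333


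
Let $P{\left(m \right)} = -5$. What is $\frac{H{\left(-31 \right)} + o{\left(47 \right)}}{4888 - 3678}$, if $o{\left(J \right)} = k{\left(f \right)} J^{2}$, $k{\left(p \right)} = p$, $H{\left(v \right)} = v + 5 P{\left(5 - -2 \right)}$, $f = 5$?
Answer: $\frac{999}{110} \approx 9.0818$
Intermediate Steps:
$H{\left(v \right)} = -25 + v$ ($H{\left(v \right)} = v + 5 \left(-5\right) = v - 25 = -25 + v$)
$o{\left(J \right)} = 5 J^{2}$
$\frac{H{\left(-31 \right)} + o{\left(47 \right)}}{4888 - 3678} = \frac{\left(-25 - 31\right) + 5 \cdot 47^{2}}{4888 - 3678} = \frac{-56 + 5 \cdot 2209}{1210} = \left(-56 + 11045\right) \frac{1}{1210} = 10989 \cdot \frac{1}{1210} = \frac{999}{110}$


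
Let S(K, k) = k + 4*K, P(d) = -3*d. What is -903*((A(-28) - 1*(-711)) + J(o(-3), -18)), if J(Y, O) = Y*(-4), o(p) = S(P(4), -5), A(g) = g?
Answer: -808185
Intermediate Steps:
o(p) = -53 (o(p) = -5 + 4*(-3*4) = -5 + 4*(-12) = -5 - 48 = -53)
J(Y, O) = -4*Y
-903*((A(-28) - 1*(-711)) + J(o(-3), -18)) = -903*((-28 - 1*(-711)) - 4*(-53)) = -903*((-28 + 711) + 212) = -903*(683 + 212) = -903*895 = -808185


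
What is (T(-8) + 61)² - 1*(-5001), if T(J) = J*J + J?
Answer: 18690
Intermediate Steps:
T(J) = J + J² (T(J) = J² + J = J + J²)
(T(-8) + 61)² - 1*(-5001) = (-8*(1 - 8) + 61)² - 1*(-5001) = (-8*(-7) + 61)² + 5001 = (56 + 61)² + 5001 = 117² + 5001 = 13689 + 5001 = 18690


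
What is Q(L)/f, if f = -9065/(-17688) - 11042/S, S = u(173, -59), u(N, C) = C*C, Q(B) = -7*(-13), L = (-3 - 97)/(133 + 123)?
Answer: -431003496/12596587 ≈ -34.216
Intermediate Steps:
L = -25/64 (L = -100/256 = -100*1/256 = -25/64 ≈ -0.39063)
Q(B) = 91
u(N, C) = C²
S = 3481 (S = (-59)² = 3481)
f = -163755631/61571928 (f = -9065/(-17688) - 11042/3481 = -9065*(-1/17688) - 11042*1/3481 = 9065/17688 - 11042/3481 = -163755631/61571928 ≈ -2.6596)
Q(L)/f = 91/(-163755631/61571928) = 91*(-61571928/163755631) = -431003496/12596587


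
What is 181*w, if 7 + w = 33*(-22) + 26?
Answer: -127967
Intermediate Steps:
w = -707 (w = -7 + (33*(-22) + 26) = -7 + (-726 + 26) = -7 - 700 = -707)
181*w = 181*(-707) = -127967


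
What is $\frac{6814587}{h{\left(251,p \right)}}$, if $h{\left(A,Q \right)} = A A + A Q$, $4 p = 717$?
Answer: $\frac{27258348}{431971} \approx 63.102$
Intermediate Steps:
$p = \frac{717}{4}$ ($p = \frac{1}{4} \cdot 717 = \frac{717}{4} \approx 179.25$)
$h{\left(A,Q \right)} = A^{2} + A Q$
$\frac{6814587}{h{\left(251,p \right)}} = \frac{6814587}{251 \left(251 + \frac{717}{4}\right)} = \frac{6814587}{251 \cdot \frac{1721}{4}} = \frac{6814587}{\frac{431971}{4}} = 6814587 \cdot \frac{4}{431971} = \frac{27258348}{431971}$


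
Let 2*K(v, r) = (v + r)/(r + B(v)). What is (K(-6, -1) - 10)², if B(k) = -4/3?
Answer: 289/4 ≈ 72.250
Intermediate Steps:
B(k) = -4/3 (B(k) = -4*⅓ = -4/3)
K(v, r) = (r + v)/(2*(-4/3 + r)) (K(v, r) = ((v + r)/(r - 4/3))/2 = ((r + v)/(-4/3 + r))/2 = (r + v)/(2*(-4/3 + r)))
(K(-6, -1) - 10)² = (3*(-1 - 6)/(2*(-4 + 3*(-1))) - 10)² = ((3/2)*(-7)/(-4 - 3) - 10)² = ((3/2)*(-7)/(-7) - 10)² = ((3/2)*(-⅐)*(-7) - 10)² = (3/2 - 10)² = (-17/2)² = 289/4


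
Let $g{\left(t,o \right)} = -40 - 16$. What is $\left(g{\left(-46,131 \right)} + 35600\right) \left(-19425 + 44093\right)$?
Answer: $876799392$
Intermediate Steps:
$g{\left(t,o \right)} = -56$
$\left(g{\left(-46,131 \right)} + 35600\right) \left(-19425 + 44093\right) = \left(-56 + 35600\right) \left(-19425 + 44093\right) = 35544 \cdot 24668 = 876799392$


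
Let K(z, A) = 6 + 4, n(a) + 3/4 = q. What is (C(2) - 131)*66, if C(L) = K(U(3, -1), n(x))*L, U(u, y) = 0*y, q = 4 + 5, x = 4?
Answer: -7326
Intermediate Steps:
q = 9
U(u, y) = 0
n(a) = 33/4 (n(a) = -¾ + 9 = 33/4)
K(z, A) = 10
C(L) = 10*L
(C(2) - 131)*66 = (10*2 - 131)*66 = (20 - 131)*66 = -111*66 = -7326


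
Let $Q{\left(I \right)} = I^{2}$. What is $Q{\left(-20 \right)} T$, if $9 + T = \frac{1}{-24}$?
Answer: $- \frac{10850}{3} \approx -3616.7$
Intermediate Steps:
$T = - \frac{217}{24}$ ($T = -9 + \frac{1}{-24} = -9 - \frac{1}{24} = - \frac{217}{24} \approx -9.0417$)
$Q{\left(-20 \right)} T = \left(-20\right)^{2} \left(- \frac{217}{24}\right) = 400 \left(- \frac{217}{24}\right) = - \frac{10850}{3}$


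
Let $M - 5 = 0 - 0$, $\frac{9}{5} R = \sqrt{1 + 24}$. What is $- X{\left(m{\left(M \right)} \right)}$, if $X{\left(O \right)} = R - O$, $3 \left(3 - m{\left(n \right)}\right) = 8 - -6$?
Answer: $- \frac{40}{9} \approx -4.4444$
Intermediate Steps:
$R = \frac{25}{9}$ ($R = \frac{5 \sqrt{1 + 24}}{9} = \frac{5 \sqrt{25}}{9} = \frac{5}{9} \cdot 5 = \frac{25}{9} \approx 2.7778$)
$M = 5$ ($M = 5 + \left(0 - 0\right) = 5 + \left(0 + 0\right) = 5 + 0 = 5$)
$m{\left(n \right)} = - \frac{5}{3}$ ($m{\left(n \right)} = 3 - \frac{8 - -6}{3} = 3 - \frac{8 + 6}{3} = 3 - \frac{14}{3} = - \frac{5}{3}$)
$X{\left(O \right)} = \frac{25}{9} - O$
$- X{\left(m{\left(M \right)} \right)} = - (\frac{25}{9} - - \frac{5}{3}) = - (\frac{25}{9} + \frac{5}{3}) = \left(-1\right) \frac{40}{9} = - \frac{40}{9}$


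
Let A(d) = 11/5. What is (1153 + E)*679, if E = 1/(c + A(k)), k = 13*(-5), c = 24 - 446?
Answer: 1643276418/2099 ≈ 7.8289e+5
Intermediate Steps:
c = -422
k = -65
A(d) = 11/5 (A(d) = 11*(1/5) = 11/5)
E = -5/2099 (E = 1/(-422 + 11/5) = 1/(-2099/5) = -5/2099 ≈ -0.0023821)
(1153 + E)*679 = (1153 - 5/2099)*679 = (2420142/2099)*679 = 1643276418/2099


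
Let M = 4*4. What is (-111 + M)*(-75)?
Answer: 7125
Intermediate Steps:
M = 16
(-111 + M)*(-75) = (-111 + 16)*(-75) = -95*(-75) = 7125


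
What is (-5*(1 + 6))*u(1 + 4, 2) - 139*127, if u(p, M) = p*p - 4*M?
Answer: -18248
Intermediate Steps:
u(p, M) = p² - 4*M
(-5*(1 + 6))*u(1 + 4, 2) - 139*127 = (-5*(1 + 6))*((1 + 4)² - 4*2) - 139*127 = (-5*7)*(5² - 8) - 17653 = -35*(25 - 8) - 17653 = -35*17 - 17653 = -595 - 17653 = -18248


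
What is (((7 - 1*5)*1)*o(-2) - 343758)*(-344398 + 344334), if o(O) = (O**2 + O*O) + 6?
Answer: 21998720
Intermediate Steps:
o(O) = 6 + 2*O**2 (o(O) = (O**2 + O**2) + 6 = 2*O**2 + 6 = 6 + 2*O**2)
(((7 - 1*5)*1)*o(-2) - 343758)*(-344398 + 344334) = (((7 - 1*5)*1)*(6 + 2*(-2)**2) - 343758)*(-344398 + 344334) = (((7 - 5)*1)*(6 + 2*4) - 343758)*(-64) = ((2*1)*(6 + 8) - 343758)*(-64) = (2*14 - 343758)*(-64) = (28 - 343758)*(-64) = -343730*(-64) = 21998720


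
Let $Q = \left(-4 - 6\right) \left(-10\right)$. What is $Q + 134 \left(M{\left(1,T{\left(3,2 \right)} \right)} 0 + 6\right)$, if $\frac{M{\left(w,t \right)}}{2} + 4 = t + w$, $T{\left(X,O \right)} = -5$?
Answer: $904$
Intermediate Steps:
$M{\left(w,t \right)} = -8 + 2 t + 2 w$ ($M{\left(w,t \right)} = -8 + 2 \left(t + w\right) = -8 + \left(2 t + 2 w\right) = -8 + 2 t + 2 w$)
$Q = 100$ ($Q = \left(-10\right) \left(-10\right) = 100$)
$Q + 134 \left(M{\left(1,T{\left(3,2 \right)} \right)} 0 + 6\right) = 100 + 134 \left(\left(-8 + 2 \left(-5\right) + 2 \cdot 1\right) 0 + 6\right) = 100 + 134 \left(\left(-8 - 10 + 2\right) 0 + 6\right) = 100 + 134 \left(\left(-16\right) 0 + 6\right) = 100 + 134 \left(0 + 6\right) = 100 + 134 \cdot 6 = 100 + 804 = 904$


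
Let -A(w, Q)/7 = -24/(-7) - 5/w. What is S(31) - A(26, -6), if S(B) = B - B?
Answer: 589/26 ≈ 22.654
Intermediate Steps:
A(w, Q) = -24 + 35/w (A(w, Q) = -7*(-24/(-7) - 5/w) = -7*(-24*(-⅐) - 5/w) = -7*(24/7 - 5/w) = -24 + 35/w)
S(B) = 0
S(31) - A(26, -6) = 0 - (-24 + 35/26) = 0 - 1*(-589/26) = 0 + 589/26 = 589/26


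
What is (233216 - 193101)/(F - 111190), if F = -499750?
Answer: -8023/122188 ≈ -0.065661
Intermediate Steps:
(233216 - 193101)/(F - 111190) = (233216 - 193101)/(-499750 - 111190) = 40115/(-610940) = 40115*(-1/610940) = -8023/122188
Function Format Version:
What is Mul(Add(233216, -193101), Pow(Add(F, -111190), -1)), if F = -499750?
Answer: Rational(-8023, 122188) ≈ -0.065661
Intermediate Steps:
Mul(Add(233216, -193101), Pow(Add(F, -111190), -1)) = Mul(Add(233216, -193101), Pow(Add(-499750, -111190), -1)) = Mul(40115, Pow(-610940, -1)) = Mul(40115, Rational(-1, 610940)) = Rational(-8023, 122188)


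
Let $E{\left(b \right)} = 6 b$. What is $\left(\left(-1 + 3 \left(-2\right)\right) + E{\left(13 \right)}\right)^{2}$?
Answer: $5041$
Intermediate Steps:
$\left(\left(-1 + 3 \left(-2\right)\right) + E{\left(13 \right)}\right)^{2} = \left(\left(-1 + 3 \left(-2\right)\right) + 6 \cdot 13\right)^{2} = \left(\left(-1 - 6\right) + 78\right)^{2} = \left(-7 + 78\right)^{2} = 71^{2} = 5041$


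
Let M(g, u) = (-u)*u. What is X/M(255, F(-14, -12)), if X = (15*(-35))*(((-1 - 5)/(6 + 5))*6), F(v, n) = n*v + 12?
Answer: -7/132 ≈ -0.053030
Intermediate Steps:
F(v, n) = 12 + n*v
M(g, u) = -u**2
X = 18900/11 (X = -525*(-6/11)*6 = -525*(-6*1/11)*6 = -(-3150)*6/11 = -525*(-36/11) = 18900/11 ≈ 1718.2)
X/M(255, F(-14, -12)) = 18900/(11*((-(12 - 12*(-14))**2))) = 18900/(11*((-(12 + 168)**2))) = 18900/(11*((-1*180**2))) = 18900/(11*((-1*32400))) = (18900/11)/(-32400) = (18900/11)*(-1/32400) = -7/132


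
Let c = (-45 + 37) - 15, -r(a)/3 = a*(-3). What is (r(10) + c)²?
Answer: 4489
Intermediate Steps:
r(a) = 9*a (r(a) = -3*a*(-3) = -(-9)*a = 9*a)
c = -23 (c = -8 - 15 = -23)
(r(10) + c)² = (9*10 - 23)² = (90 - 23)² = 67² = 4489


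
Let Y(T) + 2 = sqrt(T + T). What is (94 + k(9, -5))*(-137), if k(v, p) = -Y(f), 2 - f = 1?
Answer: -13152 + 137*sqrt(2) ≈ -12958.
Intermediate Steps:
f = 1 (f = 2 - 1*1 = 2 - 1 = 1)
Y(T) = -2 + sqrt(2)*sqrt(T) (Y(T) = -2 + sqrt(T + T) = -2 + sqrt(2*T) = -2 + sqrt(2)*sqrt(T))
k(v, p) = 2 - sqrt(2) (k(v, p) = -(-2 + sqrt(2)*sqrt(1)) = -(-2 + sqrt(2)*1) = -(-2 + sqrt(2)) = 2 - sqrt(2))
(94 + k(9, -5))*(-137) = (94 + (2 - sqrt(2)))*(-137) = (96 - sqrt(2))*(-137) = -13152 + 137*sqrt(2)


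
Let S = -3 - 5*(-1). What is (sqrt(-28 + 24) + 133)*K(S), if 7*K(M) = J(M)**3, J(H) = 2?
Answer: 152 + 16*I/7 ≈ 152.0 + 2.2857*I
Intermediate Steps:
S = 2 (S = -3 + 5 = 2)
K(M) = 8/7 (K(M) = (1/7)*2**3 = (1/7)*8 = 8/7)
(sqrt(-28 + 24) + 133)*K(S) = (sqrt(-28 + 24) + 133)*(8/7) = (sqrt(-4) + 133)*(8/7) = (2*I + 133)*(8/7) = (133 + 2*I)*(8/7) = 152 + 16*I/7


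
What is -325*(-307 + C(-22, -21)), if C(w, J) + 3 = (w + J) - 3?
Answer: 115700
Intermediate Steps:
C(w, J) = -6 + J + w (C(w, J) = -3 + ((w + J) - 3) = -3 + ((J + w) - 3) = -3 + (-3 + J + w) = -6 + J + w)
-325*(-307 + C(-22, -21)) = -325*(-307 + (-6 - 21 - 22)) = -325*(-307 - 49) = -325*(-356) = 115700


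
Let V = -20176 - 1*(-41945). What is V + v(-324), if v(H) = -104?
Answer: 21665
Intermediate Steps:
V = 21769 (V = -20176 + 41945 = 21769)
V + v(-324) = 21769 - 104 = 21665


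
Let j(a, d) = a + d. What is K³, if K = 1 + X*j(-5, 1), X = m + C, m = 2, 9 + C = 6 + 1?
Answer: 1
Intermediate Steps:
C = -2 (C = -9 + (6 + 1) = -9 + 7 = -2)
X = 0 (X = 2 - 2 = 0)
K = 1 (K = 1 + 0*(-5 + 1) = 1 + 0*(-4) = 1 + 0 = 1)
K³ = 1³ = 1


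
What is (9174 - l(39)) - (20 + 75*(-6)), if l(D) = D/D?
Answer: 9603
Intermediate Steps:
l(D) = 1
(9174 - l(39)) - (20 + 75*(-6)) = (9174 - 1*1) - (20 + 75*(-6)) = (9174 - 1) - (20 - 450) = 9173 - 1*(-430) = 9173 + 430 = 9603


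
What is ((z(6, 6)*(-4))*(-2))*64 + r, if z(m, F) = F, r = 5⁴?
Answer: 3697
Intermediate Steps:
r = 625
((z(6, 6)*(-4))*(-2))*64 + r = ((6*(-4))*(-2))*64 + 625 = -24*(-2)*64 + 625 = 48*64 + 625 = 3072 + 625 = 3697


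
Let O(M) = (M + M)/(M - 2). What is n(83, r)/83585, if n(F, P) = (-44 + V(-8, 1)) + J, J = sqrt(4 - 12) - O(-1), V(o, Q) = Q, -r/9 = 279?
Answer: -131/250755 + 2*I*sqrt(2)/83585 ≈ -0.00052242 + 3.3839e-5*I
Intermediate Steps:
r = -2511 (r = -9*279 = -2511)
O(M) = 2*M/(-2 + M) (O(M) = (2*M)/(-2 + M) = 2*M/(-2 + M))
J = -2/3 + 2*I*sqrt(2) (J = sqrt(4 - 12) - 2*(-1)/(-2 - 1) = sqrt(-8) - 2*(-1)/(-3) = 2*I*sqrt(2) - 2*(-1)*(-1)/3 = 2*I*sqrt(2) - 1*2/3 = 2*I*sqrt(2) - 2/3 = -2/3 + 2*I*sqrt(2) ≈ -0.66667 + 2.8284*I)
n(F, P) = -131/3 + 2*I*sqrt(2) (n(F, P) = (-44 + 1) + (-2/3 + 2*I*sqrt(2)) = -43 + (-2/3 + 2*I*sqrt(2)) = -131/3 + 2*I*sqrt(2))
n(83, r)/83585 = (-131/3 + 2*I*sqrt(2))/83585 = (-131/3 + 2*I*sqrt(2))*(1/83585) = -131/250755 + 2*I*sqrt(2)/83585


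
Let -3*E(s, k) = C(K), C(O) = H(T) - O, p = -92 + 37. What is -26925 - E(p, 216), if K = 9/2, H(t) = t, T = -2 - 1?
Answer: -53855/2 ≈ -26928.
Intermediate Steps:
p = -55
T = -3
K = 9/2 (K = 9*(½) = 9/2 ≈ 4.5000)
C(O) = -3 - O
E(s, k) = 5/2 (E(s, k) = -(-3 - 1*9/2)/3 = -(-3 - 9/2)/3 = -⅓*(-15/2) = 5/2)
-26925 - E(p, 216) = -26925 - 1*5/2 = -26925 - 5/2 = -53855/2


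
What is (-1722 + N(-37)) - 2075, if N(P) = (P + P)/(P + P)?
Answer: -3796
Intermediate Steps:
N(P) = 1 (N(P) = (2*P)/((2*P)) = (2*P)*(1/(2*P)) = 1)
(-1722 + N(-37)) - 2075 = (-1722 + 1) - 2075 = -1721 - 2075 = -3796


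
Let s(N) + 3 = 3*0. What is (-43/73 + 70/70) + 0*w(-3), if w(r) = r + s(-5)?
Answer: 30/73 ≈ 0.41096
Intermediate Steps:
s(N) = -3 (s(N) = -3 + 3*0 = -3 + 0 = -3)
w(r) = -3 + r (w(r) = r - 3 = -3 + r)
(-43/73 + 70/70) + 0*w(-3) = (-43/73 + 70/70) + 0*(-3 - 3) = (-43*1/73 + 70*(1/70)) + 0*(-6) = (-43/73 + 1) + 0 = 30/73 + 0 = 30/73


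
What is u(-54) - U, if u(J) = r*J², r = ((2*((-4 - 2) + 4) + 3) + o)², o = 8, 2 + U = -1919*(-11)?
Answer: 121777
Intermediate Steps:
U = 21107 (U = -2 - 1919*(-11) = -2 + 21109 = 21107)
r = 49 (r = ((2*((-4 - 2) + 4) + 3) + 8)² = ((2*(-6 + 4) + 3) + 8)² = ((2*(-2) + 3) + 8)² = ((-4 + 3) + 8)² = (-1 + 8)² = 7² = 49)
u(J) = 49*J²
u(-54) - U = 49*(-54)² - 1*21107 = 49*2916 - 21107 = 142884 - 21107 = 121777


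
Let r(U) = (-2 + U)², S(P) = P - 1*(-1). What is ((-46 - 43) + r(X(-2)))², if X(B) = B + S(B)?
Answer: 4096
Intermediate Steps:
S(P) = 1 + P (S(P) = P + 1 = 1 + P)
X(B) = 1 + 2*B (X(B) = B + (1 + B) = 1 + 2*B)
((-46 - 43) + r(X(-2)))² = ((-46 - 43) + (-2 + (1 + 2*(-2)))²)² = (-89 + (-2 + (1 - 4))²)² = (-89 + (-2 - 3)²)² = (-89 + (-5)²)² = (-89 + 25)² = (-64)² = 4096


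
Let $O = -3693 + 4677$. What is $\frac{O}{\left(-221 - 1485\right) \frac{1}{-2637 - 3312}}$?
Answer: $\frac{2926908}{853} \approx 3431.3$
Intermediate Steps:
$O = 984$
$\frac{O}{\left(-221 - 1485\right) \frac{1}{-2637 - 3312}} = \frac{984}{\left(-221 - 1485\right) \frac{1}{-2637 - 3312}} = \frac{984}{\left(-1706\right) \frac{1}{-5949}} = \frac{984}{\left(-1706\right) \left(- \frac{1}{5949}\right)} = \frac{984}{\frac{1706}{5949}} = 984 \cdot \frac{5949}{1706} = \frac{2926908}{853}$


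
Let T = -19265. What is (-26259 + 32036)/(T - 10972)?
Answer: -5777/30237 ≈ -0.19106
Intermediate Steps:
(-26259 + 32036)/(T - 10972) = (-26259 + 32036)/(-19265 - 10972) = 5777/(-30237) = 5777*(-1/30237) = -5777/30237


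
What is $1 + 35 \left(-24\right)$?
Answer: $-839$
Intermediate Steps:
$1 + 35 \left(-24\right) = 1 - 840 = -839$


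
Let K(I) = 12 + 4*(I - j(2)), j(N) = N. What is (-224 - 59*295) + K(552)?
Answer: -15417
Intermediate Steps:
K(I) = 4 + 4*I (K(I) = 12 + 4*(I - 1*2) = 12 + 4*(I - 2) = 12 + 4*(-2 + I) = 12 + (-8 + 4*I) = 4 + 4*I)
(-224 - 59*295) + K(552) = (-224 - 59*295) + (4 + 4*552) = (-224 - 17405) + (4 + 2208) = -17629 + 2212 = -15417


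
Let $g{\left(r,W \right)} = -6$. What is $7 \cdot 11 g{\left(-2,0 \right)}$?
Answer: $-462$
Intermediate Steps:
$7 \cdot 11 g{\left(-2,0 \right)} = 7 \cdot 11 \left(-6\right) = 77 \left(-6\right) = -462$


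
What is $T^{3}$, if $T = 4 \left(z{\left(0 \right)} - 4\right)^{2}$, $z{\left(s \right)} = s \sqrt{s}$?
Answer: $262144$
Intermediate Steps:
$z{\left(s \right)} = s^{\frac{3}{2}}$
$T = 64$ ($T = 4 \left(0^{\frac{3}{2}} - 4\right)^{2} = 4 \left(0 - 4\right)^{2} = 4 \left(-4\right)^{2} = 4 \cdot 16 = 64$)
$T^{3} = 64^{3} = 262144$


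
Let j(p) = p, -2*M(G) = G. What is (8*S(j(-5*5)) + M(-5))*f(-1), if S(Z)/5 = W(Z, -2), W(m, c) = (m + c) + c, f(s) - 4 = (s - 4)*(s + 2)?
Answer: 2315/2 ≈ 1157.5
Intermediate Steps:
M(G) = -G/2
f(s) = 4 + (-4 + s)*(2 + s) (f(s) = 4 + (s - 4)*(s + 2) = 4 + (-4 + s)*(2 + s))
W(m, c) = m + 2*c (W(m, c) = (c + m) + c = m + 2*c)
S(Z) = -20 + 5*Z (S(Z) = 5*(Z + 2*(-2)) = 5*(Z - 4) = 5*(-4 + Z) = -20 + 5*Z)
(8*S(j(-5*5)) + M(-5))*f(-1) = (8*(-20 + 5*(-5*5)) - ½*(-5))*(-4 + (-1)² - 2*(-1)) = (8*(-20 + 5*(-25)) + 5/2)*(-4 + 1 + 2) = (8*(-20 - 125) + 5/2)*(-1) = (8*(-145) + 5/2)*(-1) = (-1160 + 5/2)*(-1) = -2315/2*(-1) = 2315/2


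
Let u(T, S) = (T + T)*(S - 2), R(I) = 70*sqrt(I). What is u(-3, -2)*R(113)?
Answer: 1680*sqrt(113) ≈ 17859.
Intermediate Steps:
u(T, S) = 2*T*(-2 + S) (u(T, S) = (2*T)*(-2 + S) = 2*T*(-2 + S))
u(-3, -2)*R(113) = (2*(-3)*(-2 - 2))*(70*sqrt(113)) = (2*(-3)*(-4))*(70*sqrt(113)) = 24*(70*sqrt(113)) = 1680*sqrt(113)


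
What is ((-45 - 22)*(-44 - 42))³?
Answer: 191302110728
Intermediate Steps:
((-45 - 22)*(-44 - 42))³ = (-67*(-86))³ = 5762³ = 191302110728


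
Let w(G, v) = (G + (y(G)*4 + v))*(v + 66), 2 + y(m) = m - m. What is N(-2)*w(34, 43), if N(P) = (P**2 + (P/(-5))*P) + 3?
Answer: 233151/5 ≈ 46630.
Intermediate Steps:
y(m) = -2 (y(m) = -2 + (m - m) = -2 + 0 = -2)
w(G, v) = (66 + v)*(-8 + G + v) (w(G, v) = (G + (-2*4 + v))*(v + 66) = (G + (-8 + v))*(66 + v) = (-8 + G + v)*(66 + v) = (66 + v)*(-8 + G + v))
N(P) = 3 + 4*P**2/5 (N(P) = (P**2 + (P*(-1/5))*P) + 3 = (P**2 + (-P/5)*P) + 3 = (P**2 - P**2/5) + 3 = 4*P**2/5 + 3 = 3 + 4*P**2/5)
N(-2)*w(34, 43) = (3 + (4/5)*(-2)**2)*(-528 + 43**2 + 58*43 + 66*34 + 34*43) = (3 + (4/5)*4)*(-528 + 1849 + 2494 + 2244 + 1462) = (3 + 16/5)*7521 = (31/5)*7521 = 233151/5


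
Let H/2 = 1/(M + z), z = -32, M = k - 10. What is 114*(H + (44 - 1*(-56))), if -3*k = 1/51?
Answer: 73232916/6427 ≈ 11395.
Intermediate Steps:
k = -1/153 (k = -⅓/51 = -⅓*1/51 = -1/153 ≈ -0.0065359)
M = -1531/153 (M = -1/153 - 10 = -1531/153 ≈ -10.007)
H = -306/6427 (H = 2/(-1531/153 - 32) = 2/(-6427/153) = 2*(-153/6427) = -306/6427 ≈ -0.047612)
114*(H + (44 - 1*(-56))) = 114*(-306/6427 + (44 - 1*(-56))) = 114*(-306/6427 + (44 + 56)) = 114*(-306/6427 + 100) = 114*(642394/6427) = 73232916/6427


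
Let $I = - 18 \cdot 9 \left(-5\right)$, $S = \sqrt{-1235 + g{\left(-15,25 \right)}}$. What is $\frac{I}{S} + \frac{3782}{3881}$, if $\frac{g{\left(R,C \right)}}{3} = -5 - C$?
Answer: $\frac{3782}{3881} - \frac{162 i \sqrt{53}}{53} \approx 0.97449 - 22.252 i$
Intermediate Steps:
$g{\left(R,C \right)} = -15 - 3 C$ ($g{\left(R,C \right)} = 3 \left(-5 - C\right) = -15 - 3 C$)
$S = 5 i \sqrt{53}$ ($S = \sqrt{-1235 - 90} = \sqrt{-1325} = 5 i \sqrt{53} \approx 36.401 i$)
$I = 810$ ($I = \left(-18\right) \left(-45\right) = 810$)
$\frac{I}{S} + \frac{3782}{3881} = \frac{810}{5 i \sqrt{53}} + \frac{3782}{3881} = 810 \left(- \frac{i \sqrt{53}}{265}\right) + 3782 \cdot \frac{1}{3881} = - \frac{162 i \sqrt{53}}{53} + \frac{3782}{3881} = \frac{3782}{3881} - \frac{162 i \sqrt{53}}{53}$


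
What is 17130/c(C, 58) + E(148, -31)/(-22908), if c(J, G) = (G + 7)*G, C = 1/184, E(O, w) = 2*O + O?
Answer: 3256168/719693 ≈ 4.5244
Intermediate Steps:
E(O, w) = 3*O
C = 1/184 ≈ 0.0054348
c(J, G) = G*(7 + G) (c(J, G) = (7 + G)*G = G*(7 + G))
17130/c(C, 58) + E(148, -31)/(-22908) = 17130/((58*(7 + 58))) + (3*148)/(-22908) = 17130/((58*65)) + 444*(-1/22908) = 17130/3770 - 37/1909 = 17130*(1/3770) - 37/1909 = 1713/377 - 37/1909 = 3256168/719693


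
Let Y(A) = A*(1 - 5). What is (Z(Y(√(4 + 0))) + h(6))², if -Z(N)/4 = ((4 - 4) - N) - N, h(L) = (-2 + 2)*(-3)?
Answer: 4096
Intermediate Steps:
h(L) = 0 (h(L) = 0*(-3) = 0)
Y(A) = -4*A (Y(A) = A*(-4) = -4*A)
Z(N) = 8*N (Z(N) = -4*(((4 - 4) - N) - N) = -4*((0 - N) - N) = -4*(-N - N) = -(-8)*N = 8*N)
(Z(Y(√(4 + 0))) + h(6))² = (8*(-4*√(4 + 0)) + 0)² = (8*(-4*√4) + 0)² = (8*(-4*2) + 0)² = (8*(-8) + 0)² = (-64 + 0)² = (-64)² = 4096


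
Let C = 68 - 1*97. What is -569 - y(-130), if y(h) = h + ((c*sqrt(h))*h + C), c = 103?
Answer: -410 + 13390*I*sqrt(130) ≈ -410.0 + 1.5267e+5*I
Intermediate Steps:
C = -29 (C = 68 - 97 = -29)
y(h) = -29 + h + 103*h**(3/2) (y(h) = h + ((103*sqrt(h))*h - 29) = h + (103*h**(3/2) - 29) = h + (-29 + 103*h**(3/2)) = -29 + h + 103*h**(3/2))
-569 - y(-130) = -569 - (-29 - 130 + 103*(-130)**(3/2)) = -569 - (-29 - 130 + 103*(-130*I*sqrt(130))) = -569 - (-29 - 130 - 13390*I*sqrt(130)) = -569 - (-159 - 13390*I*sqrt(130)) = -569 + (159 + 13390*I*sqrt(130)) = -410 + 13390*I*sqrt(130)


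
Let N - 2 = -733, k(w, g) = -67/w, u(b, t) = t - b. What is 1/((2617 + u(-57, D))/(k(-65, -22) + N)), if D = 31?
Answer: -47448/175825 ≈ -0.26986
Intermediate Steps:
N = -731 (N = 2 - 733 = -731)
1/((2617 + u(-57, D))/(k(-65, -22) + N)) = 1/((2617 + (31 - 1*(-57)))/(-67/(-65) - 731)) = 1/((2617 + (31 + 57))/(-67*(-1/65) - 731)) = 1/((2617 + 88)/(67/65 - 731)) = 1/(2705/(-47448/65)) = 1/(2705*(-65/47448)) = 1/(-175825/47448) = -47448/175825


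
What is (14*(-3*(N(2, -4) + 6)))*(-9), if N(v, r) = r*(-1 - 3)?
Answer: 8316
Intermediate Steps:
N(v, r) = -4*r (N(v, r) = r*(-4) = -4*r)
(14*(-3*(N(2, -4) + 6)))*(-9) = (14*(-3*(-4*(-4) + 6)))*(-9) = (14*(-3*(16 + 6)))*(-9) = (14*(-3*22))*(-9) = (14*(-66))*(-9) = -924*(-9) = 8316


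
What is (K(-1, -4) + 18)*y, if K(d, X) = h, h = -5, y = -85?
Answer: -1105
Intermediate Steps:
K(d, X) = -5
(K(-1, -4) + 18)*y = (-5 + 18)*(-85) = 13*(-85) = -1105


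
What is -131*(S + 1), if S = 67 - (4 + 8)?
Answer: -7336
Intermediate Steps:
S = 55 (S = 67 - 1*12 = 67 - 12 = 55)
-131*(S + 1) = -131*(55 + 1) = -131*56 = -7336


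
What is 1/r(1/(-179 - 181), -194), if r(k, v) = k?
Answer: -360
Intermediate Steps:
1/r(1/(-179 - 181), -194) = 1/(1/(-179 - 181)) = 1/(1/(-360)) = 1/(-1/360) = -360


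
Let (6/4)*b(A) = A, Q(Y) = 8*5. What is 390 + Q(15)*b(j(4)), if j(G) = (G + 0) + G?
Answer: 1810/3 ≈ 603.33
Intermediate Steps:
Q(Y) = 40
j(G) = 2*G (j(G) = G + G = 2*G)
b(A) = 2*A/3
390 + Q(15)*b(j(4)) = 390 + 40*(2*(2*4)/3) = 390 + 40*((2/3)*8) = 390 + 40*(16/3) = 390 + 640/3 = 1810/3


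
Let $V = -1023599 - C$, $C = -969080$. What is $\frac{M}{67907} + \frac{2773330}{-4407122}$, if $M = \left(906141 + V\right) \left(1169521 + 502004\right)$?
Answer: $\frac{3136785435723441395}{149637216827} \approx 2.0963 \cdot 10^{7}$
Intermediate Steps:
$V = -54519$ ($V = -1023599 - -969080 = -1023599 + 969080 = -54519$)
$M = 1423507463550$ ($M = \left(906141 - 54519\right) \left(1169521 + 502004\right) = 851622 \cdot 1671525 = 1423507463550$)
$\frac{M}{67907} + \frac{2773330}{-4407122} = \frac{1423507463550}{67907} + \frac{2773330}{-4407122} = 1423507463550 \cdot \frac{1}{67907} + 2773330 \left(- \frac{1}{4407122}\right) = \frac{1423507463550}{67907} - \frac{1386665}{2203561} = \frac{3136785435723441395}{149637216827}$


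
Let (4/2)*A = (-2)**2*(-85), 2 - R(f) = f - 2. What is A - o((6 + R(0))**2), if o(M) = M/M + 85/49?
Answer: -8464/49 ≈ -172.73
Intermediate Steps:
R(f) = 4 - f (R(f) = 2 - (f - 2) = 2 - (-2 + f) = 2 + (2 - f) = 4 - f)
o(M) = 134/49 (o(M) = 1 + 85*(1/49) = 1 + 85/49 = 134/49)
A = -170 (A = ((-2)**2*(-85))/2 = (4*(-85))/2 = (1/2)*(-340) = -170)
A - o((6 + R(0))**2) = -170 - 1*134/49 = -170 - 134/49 = -8464/49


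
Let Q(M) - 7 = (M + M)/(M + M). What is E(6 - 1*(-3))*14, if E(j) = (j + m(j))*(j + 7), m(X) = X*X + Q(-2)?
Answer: 21952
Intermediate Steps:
Q(M) = 8 (Q(M) = 7 + (M + M)/(M + M) = 7 + (2*M)/((2*M)) = 7 + (2*M)*(1/(2*M)) = 7 + 1 = 8)
m(X) = 8 + X² (m(X) = X*X + 8 = X² + 8 = 8 + X²)
E(j) = (7 + j)*(8 + j + j²) (E(j) = (j + (8 + j²))*(j + 7) = (8 + j + j²)*(7 + j) = (7 + j)*(8 + j + j²))
E(6 - 1*(-3))*14 = (56 + (6 - 1*(-3))³ + 8*(6 - 1*(-3))² + 15*(6 - 1*(-3)))*14 = (56 + (6 + 3)³ + 8*(6 + 3)² + 15*(6 + 3))*14 = (56 + 9³ + 8*9² + 15*9)*14 = (56 + 729 + 8*81 + 135)*14 = (56 + 729 + 648 + 135)*14 = 1568*14 = 21952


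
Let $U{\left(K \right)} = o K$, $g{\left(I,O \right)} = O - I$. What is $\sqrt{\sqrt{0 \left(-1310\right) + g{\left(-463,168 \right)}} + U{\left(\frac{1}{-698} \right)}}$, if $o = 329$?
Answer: $\frac{\sqrt{-229642 + 487204 \sqrt{631}}}{698} \approx 4.9647$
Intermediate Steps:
$U{\left(K \right)} = 329 K$
$\sqrt{\sqrt{0 \left(-1310\right) + g{\left(-463,168 \right)}} + U{\left(\frac{1}{-698} \right)}} = \sqrt{\sqrt{0 \left(-1310\right) + \left(168 - -463\right)} + \frac{329}{-698}} = \sqrt{\sqrt{0 + \left(168 + 463\right)} + 329 \left(- \frac{1}{698}\right)} = \sqrt{\sqrt{0 + 631} - \frac{329}{698}} = \sqrt{\sqrt{631} - \frac{329}{698}} = \sqrt{- \frac{329}{698} + \sqrt{631}}$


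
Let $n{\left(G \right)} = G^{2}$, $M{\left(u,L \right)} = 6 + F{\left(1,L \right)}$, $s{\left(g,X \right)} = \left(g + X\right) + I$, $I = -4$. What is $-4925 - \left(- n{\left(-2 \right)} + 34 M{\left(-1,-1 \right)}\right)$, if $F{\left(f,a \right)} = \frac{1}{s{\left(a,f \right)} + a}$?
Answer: $- \frac{25591}{5} \approx -5118.2$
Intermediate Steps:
$s{\left(g,X \right)} = -4 + X + g$ ($s{\left(g,X \right)} = \left(g + X\right) - 4 = \left(X + g\right) - 4 = -4 + X + g$)
$F{\left(f,a \right)} = \frac{1}{-4 + f + 2 a}$ ($F{\left(f,a \right)} = \frac{1}{\left(-4 + f + a\right) + a} = \frac{1}{\left(-4 + a + f\right) + a} = \frac{1}{-4 + f + 2 a}$)
$M{\left(u,L \right)} = 6 + \frac{1}{-3 + 2 L}$ ($M{\left(u,L \right)} = 6 + \frac{1}{-4 + 1 + 2 L} = 6 + \frac{1}{-3 + 2 L}$)
$-4925 - \left(- n{\left(-2 \right)} + 34 M{\left(-1,-1 \right)}\right) = -4925 + \left(\left(-2\right)^{2} - 34 \frac{-17 + 12 \left(-1\right)}{-3 + 2 \left(-1\right)}\right) = -4925 + \left(4 - 34 \frac{-17 - 12}{-3 - 2}\right) = -4925 + \left(4 - 34 \frac{1}{-5} \left(-29\right)\right) = -4925 + \left(4 - 34 \left(\left(- \frac{1}{5}\right) \left(-29\right)\right)\right) = -4925 + \left(4 - \frac{986}{5}\right) = -4925 - \frac{966}{5} = - \frac{25591}{5}$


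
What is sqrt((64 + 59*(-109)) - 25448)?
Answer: 3*I*sqrt(3535) ≈ 178.37*I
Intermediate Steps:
sqrt((64 + 59*(-109)) - 25448) = sqrt((64 - 6431) - 25448) = sqrt(-6367 - 25448) = sqrt(-31815) = 3*I*sqrt(3535)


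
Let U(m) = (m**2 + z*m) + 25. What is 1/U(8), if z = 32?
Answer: 1/345 ≈ 0.0028986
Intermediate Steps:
U(m) = 25 + m**2 + 32*m (U(m) = (m**2 + 32*m) + 25 = 25 + m**2 + 32*m)
1/U(8) = 1/(25 + 8**2 + 32*8) = 1/(25 + 64 + 256) = 1/345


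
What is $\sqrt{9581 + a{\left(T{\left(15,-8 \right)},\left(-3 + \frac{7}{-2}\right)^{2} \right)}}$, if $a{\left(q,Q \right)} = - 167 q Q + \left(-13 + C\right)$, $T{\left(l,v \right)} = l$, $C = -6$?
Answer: $\frac{i \sqrt{385097}}{2} \approx 310.28 i$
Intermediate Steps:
$a{\left(q,Q \right)} = -19 - 167 Q q$ ($a{\left(q,Q \right)} = - 167 q Q - 19 = - 167 Q q - 19 = -19 - 167 Q q$)
$\sqrt{9581 + a{\left(T{\left(15,-8 \right)},\left(-3 + \frac{7}{-2}\right)^{2} \right)}} = \sqrt{9581 - \left(19 + 167 \left(-3 + \frac{7}{-2}\right)^{2} \cdot 15\right)} = \sqrt{9581 - \left(19 + 167 \left(-3 + 7 \left(- \frac{1}{2}\right)\right)^{2} \cdot 15\right)} = \sqrt{9581 - \left(19 + 167 \left(-3 - \frac{7}{2}\right)^{2} \cdot 15\right)} = \sqrt{9581 - \left(19 + 167 \left(- \frac{13}{2}\right)^{2} \cdot 15\right)} = \sqrt{9581 - \left(19 + \frac{28223}{4} \cdot 15\right)} = \sqrt{9581 - \frac{423421}{4}} = \sqrt{- \frac{385097}{4}} = \frac{i \sqrt{385097}}{2}$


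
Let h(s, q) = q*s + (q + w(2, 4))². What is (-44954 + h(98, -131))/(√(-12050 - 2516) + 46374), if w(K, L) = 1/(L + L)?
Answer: -60343680573/68817998144 + 2602479*I*√14566/137635996288 ≈ -0.87686 + 0.002282*I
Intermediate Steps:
w(K, L) = 1/(2*L)
h(s, q) = (⅛ + q)² + q*s (h(s, q) = q*s + (q + (½)/4)² = q*s + (q + (½)*(¼))² = q*s + (q + ⅛)² = q*s + (⅛ + q)² = (⅛ + q)² + q*s)
(-44954 + h(98, -131))/(√(-12050 - 2516) + 46374) = (-44954 + ((1 + 8*(-131))²/64 - 131*98))/(√(-12050 - 2516) + 46374) = (-44954 + ((1 - 1048)²/64 - 12838))/(√(-14566) + 46374) = (-44954 + ((1/64)*(-1047)² - 12838))/(I*√14566 + 46374) = (-44954 + ((1/64)*1096209 - 12838))/(46374 + I*√14566) = (-44954 + (1096209/64 - 12838))/(46374 + I*√14566) = (-44954 + 274577/64)/(46374 + I*√14566) = -2602479/(64*(46374 + I*√14566))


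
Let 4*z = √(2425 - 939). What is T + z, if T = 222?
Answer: 222 + √1486/4 ≈ 231.64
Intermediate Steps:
z = √1486/4 (z = √(2425 - 939)/4 = √1486/4 ≈ 9.6372)
T + z = 222 + √1486/4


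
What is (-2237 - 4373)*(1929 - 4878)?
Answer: 19492890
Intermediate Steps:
(-2237 - 4373)*(1929 - 4878) = -6610*(-2949) = 19492890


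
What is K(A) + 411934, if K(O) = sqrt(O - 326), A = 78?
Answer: 411934 + 2*I*sqrt(62) ≈ 4.1193e+5 + 15.748*I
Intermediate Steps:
K(O) = sqrt(-326 + O)
K(A) + 411934 = sqrt(-326 + 78) + 411934 = sqrt(-248) + 411934 = 2*I*sqrt(62) + 411934 = 411934 + 2*I*sqrt(62)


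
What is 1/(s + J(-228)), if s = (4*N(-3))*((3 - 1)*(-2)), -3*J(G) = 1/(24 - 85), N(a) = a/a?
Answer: -183/2927 ≈ -0.062521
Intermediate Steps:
N(a) = 1
J(G) = 1/183 (J(G) = -1/(3*(24 - 85)) = -1/3/(-61) = -1/3*(-1/61) = 1/183)
s = -16 (s = (4*1)*((3 - 1)*(-2)) = 4*(2*(-2)) = 4*(-4) = -16)
1/(s + J(-228)) = 1/(-16 + 1/183) = 1/(-2927/183) = -183/2927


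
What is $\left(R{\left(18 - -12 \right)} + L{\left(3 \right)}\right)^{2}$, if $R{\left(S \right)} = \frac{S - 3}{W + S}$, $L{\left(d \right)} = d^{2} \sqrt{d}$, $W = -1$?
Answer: $\frac{205092}{841} + \frac{486 \sqrt{3}}{29} \approx 272.89$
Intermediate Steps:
$L{\left(d \right)} = d^{\frac{5}{2}}$
$R{\left(S \right)} = \frac{-3 + S}{-1 + S}$ ($R{\left(S \right)} = \frac{S - 3}{-1 + S} = \frac{-3 + S}{-1 + S}$)
$\left(R{\left(18 - -12 \right)} + L{\left(3 \right)}\right)^{2} = \left(\frac{-3 + \left(18 - -12\right)}{-1 + \left(18 - -12\right)} + 3^{\frac{5}{2}}\right)^{2} = \left(\frac{-3 + \left(18 + 12\right)}{-1 + \left(18 + 12\right)} + 9 \sqrt{3}\right)^{2} = \left(\frac{-3 + 30}{-1 + 30} + 9 \sqrt{3}\right)^{2} = \left(\frac{1}{29} \cdot 27 + 9 \sqrt{3}\right)^{2} = \left(\frac{27}{29} + 9 \sqrt{3}\right)^{2}$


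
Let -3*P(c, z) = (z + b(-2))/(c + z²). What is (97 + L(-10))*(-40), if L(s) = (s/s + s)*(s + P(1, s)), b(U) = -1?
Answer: -754160/101 ≈ -7466.9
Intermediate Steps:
P(c, z) = -(-1 + z)/(3*(c + z²)) (P(c, z) = -(z - 1)/(3*(c + z²)) = -(-1 + z)/(3*(c + z²)))
L(s) = (1 + s)*(s + (1 - s)/(3*(1 + s²))) (L(s) = (s/s + s)*(s + (1 - s)/(3*(1 + s²))) = (1 + s)*(s + (1 - s)/(3*(1 + s²))))
(97 + L(-10))*(-40) = (97 + (1 - 1*(-10) - 1*(-10)*(-1 - 10) + 3*(-10)*(1 - 10)*(1 + (-10)²))/(3*(1 + (-10)²)))*(-40) = (97 + (1 + 10 - 1*(-10)*(-11) + 3*(-10)*(-9)*(1 + 100))/(3*(1 + 100)))*(-40) = (97 + (⅓)*(1 + 10 - 110 + 3*(-10)*(-9)*101)/101)*(-40) = (97 + (⅓)*(1/101)*(1 + 10 - 110 + 27270))*(-40) = (97 + (⅓)*(1/101)*27171)*(-40) = (97 + 9057/101)*(-40) = (18854/101)*(-40) = -754160/101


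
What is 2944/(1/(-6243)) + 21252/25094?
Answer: -230606220798/12547 ≈ -1.8379e+7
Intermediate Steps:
2944/(1/(-6243)) + 21252/25094 = 2944/(-1/6243) + 21252*(1/25094) = 2944*(-6243) + 10626/12547 = -18379392 + 10626/12547 = -230606220798/12547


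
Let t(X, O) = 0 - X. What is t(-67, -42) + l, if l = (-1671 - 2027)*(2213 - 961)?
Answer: -4629829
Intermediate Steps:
t(X, O) = -X
l = -4629896 (l = -3698*1252 = -4629896)
t(-67, -42) + l = -1*(-67) - 4629896 = 67 - 4629896 = -4629829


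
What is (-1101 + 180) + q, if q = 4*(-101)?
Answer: -1325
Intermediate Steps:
q = -404
(-1101 + 180) + q = (-1101 + 180) - 404 = -921 - 404 = -1325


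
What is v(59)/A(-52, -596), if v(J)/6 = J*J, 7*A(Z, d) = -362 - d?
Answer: 24367/39 ≈ 624.79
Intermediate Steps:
A(Z, d) = -362/7 - d/7 (A(Z, d) = (-362 - d)/7 = -362/7 - d/7)
v(J) = 6*J² (v(J) = 6*(J*J) = 6*J²)
v(59)/A(-52, -596) = (6*59²)/(-362/7 - ⅐*(-596)) = (6*3481)/(-362/7 + 596/7) = 20886/(234/7) = 20886*(7/234) = 24367/39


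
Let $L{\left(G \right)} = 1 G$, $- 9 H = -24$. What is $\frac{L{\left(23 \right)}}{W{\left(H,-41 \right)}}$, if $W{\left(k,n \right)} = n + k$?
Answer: $- \frac{3}{5} \approx -0.6$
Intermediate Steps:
$H = \frac{8}{3}$ ($H = \left(- \frac{1}{9}\right) \left(-24\right) = \frac{8}{3} \approx 2.6667$)
$L{\left(G \right)} = G$
$W{\left(k,n \right)} = k + n$
$\frac{L{\left(23 \right)}}{W{\left(H,-41 \right)}} = \frac{23}{\frac{8}{3} - 41} = \frac{23}{- \frac{115}{3}} = 23 \left(- \frac{3}{115}\right) = - \frac{3}{5}$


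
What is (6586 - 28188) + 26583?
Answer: 4981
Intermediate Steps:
(6586 - 28188) + 26583 = -21602 + 26583 = 4981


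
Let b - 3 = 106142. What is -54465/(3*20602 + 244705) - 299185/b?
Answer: -19496936192/6506922019 ≈ -2.9963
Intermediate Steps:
b = 106145 (b = 3 + 106142 = 106145)
-54465/(3*20602 + 244705) - 299185/b = -54465/(3*20602 + 244705) - 299185/106145 = -54465/(61806 + 244705) - 299185*1/106145 = -54465/306511 - 59837/21229 = -19496936192/6506922019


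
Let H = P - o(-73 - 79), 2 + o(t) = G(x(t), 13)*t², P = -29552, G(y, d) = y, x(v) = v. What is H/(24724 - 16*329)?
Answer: 1741129/9730 ≈ 178.94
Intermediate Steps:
o(t) = -2 + t³ (o(t) = -2 + t*t² = -2 + t³)
H = 3482258 (H = -29552 - (-2 + (-73 - 79)³) = -29552 - (-2 + (-152)³) = -29552 - (-2 - 3511808) = -29552 - 1*(-3511810) = -29552 + 3511810 = 3482258)
H/(24724 - 16*329) = 3482258/(24724 - 16*329) = 3482258/(24724 - 5264) = 3482258/19460 = 3482258*(1/19460) = 1741129/9730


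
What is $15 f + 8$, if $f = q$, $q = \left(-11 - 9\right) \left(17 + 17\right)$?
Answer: $-10192$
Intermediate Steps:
$q = -680$ ($q = \left(-20\right) 34 = -680$)
$f = -680$
$15 f + 8 = 15 \left(-680\right) + 8 = -10200 + 8 = -10192$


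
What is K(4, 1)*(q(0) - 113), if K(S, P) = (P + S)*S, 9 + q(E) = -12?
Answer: -2680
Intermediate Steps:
q(E) = -21 (q(E) = -9 - 12 = -21)
K(S, P) = S*(P + S)
K(4, 1)*(q(0) - 113) = (4*(1 + 4))*(-21 - 113) = (4*5)*(-134) = 20*(-134) = -2680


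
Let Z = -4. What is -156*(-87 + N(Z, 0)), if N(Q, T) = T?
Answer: 13572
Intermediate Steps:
-156*(-87 + N(Z, 0)) = -156*(-87 + 0) = -156*(-87) = 13572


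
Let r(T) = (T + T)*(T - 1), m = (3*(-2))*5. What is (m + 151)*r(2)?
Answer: 484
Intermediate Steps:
m = -30 (m = -6*5 = -30)
r(T) = 2*T*(-1 + T) (r(T) = (2*T)*(-1 + T) = 2*T*(-1 + T))
(m + 151)*r(2) = (-30 + 151)*(2*2*(-1 + 2)) = 121*(2*2*1) = 121*4 = 484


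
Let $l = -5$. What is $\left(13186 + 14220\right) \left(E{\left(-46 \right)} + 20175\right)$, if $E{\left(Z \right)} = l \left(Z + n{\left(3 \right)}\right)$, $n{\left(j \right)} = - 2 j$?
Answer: $560041610$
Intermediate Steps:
$E{\left(Z \right)} = 30 - 5 Z$ ($E{\left(Z \right)} = - 5 \left(Z - 6\right) = - 5 \left(-6 + Z\right) = 30 - 5 Z$)
$\left(13186 + 14220\right) \left(E{\left(-46 \right)} + 20175\right) = \left(13186 + 14220\right) \left(\left(30 - -230\right) + 20175\right) = 27406 \left(\left(30 + 230\right) + 20175\right) = 27406 \left(260 + 20175\right) = 27406 \cdot 20435 = 560041610$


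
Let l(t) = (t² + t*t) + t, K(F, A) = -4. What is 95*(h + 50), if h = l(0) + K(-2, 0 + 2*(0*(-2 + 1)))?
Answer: 4370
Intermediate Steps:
l(t) = t + 2*t² (l(t) = (t² + t²) + t = 2*t² + t = t + 2*t²)
h = -4 (h = 0*(1 + 2*0) - 4 = 0*(1 + 0) - 4 = 0*1 - 4 = 0 - 4 = -4)
95*(h + 50) = 95*(-4 + 50) = 95*46 = 4370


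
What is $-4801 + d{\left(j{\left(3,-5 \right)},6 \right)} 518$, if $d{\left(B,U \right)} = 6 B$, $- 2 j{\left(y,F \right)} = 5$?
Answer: $-12571$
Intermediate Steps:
$j{\left(y,F \right)} = - \frac{5}{2}$ ($j{\left(y,F \right)} = \left(- \frac{1}{2}\right) 5 = - \frac{5}{2}$)
$-4801 + d{\left(j{\left(3,-5 \right)},6 \right)} 518 = -4801 + 6 \left(- \frac{5}{2}\right) 518 = -4801 - 7770 = -12571$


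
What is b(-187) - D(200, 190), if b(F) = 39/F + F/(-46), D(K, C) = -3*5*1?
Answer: 162205/8602 ≈ 18.857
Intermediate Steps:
D(K, C) = -15 (D(K, C) = -15*1 = -15)
b(F) = 39/F - F/46 (b(F) = 39/F + F*(-1/46) = 39/F - F/46)
b(-187) - D(200, 190) = (39/(-187) - 1/46*(-187)) - 1*(-15) = (39*(-1/187) + 187/46) + 15 = (-39/187 + 187/46) + 15 = 33175/8602 + 15 = 162205/8602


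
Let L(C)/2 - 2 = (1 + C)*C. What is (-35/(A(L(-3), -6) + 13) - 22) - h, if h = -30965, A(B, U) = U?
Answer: 30938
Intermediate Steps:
L(C) = 4 + 2*C*(1 + C) (L(C) = 4 + 2*((1 + C)*C) = 4 + 2*(C*(1 + C)) = 4 + 2*C*(1 + C))
(-35/(A(L(-3), -6) + 13) - 22) - h = (-35/(-6 + 13) - 22) - 1*(-30965) = (-35/7 - 22) + 30965 = ((⅐)*(-35) - 22) + 30965 = (-5 - 22) + 30965 = -27 + 30965 = 30938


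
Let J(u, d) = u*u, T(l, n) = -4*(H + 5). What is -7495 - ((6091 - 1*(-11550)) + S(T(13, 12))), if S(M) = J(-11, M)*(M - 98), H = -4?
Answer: -12794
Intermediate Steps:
T(l, n) = -4 (T(l, n) = -4*(-4 + 5) = -4*1 = -4)
J(u, d) = u²
S(M) = -11858 + 121*M (S(M) = (-11)²*(M - 98) = 121*(-98 + M) = -11858 + 121*M)
-7495 - ((6091 - 1*(-11550)) + S(T(13, 12))) = -7495 - ((6091 - 1*(-11550)) + (-11858 + 121*(-4))) = -7495 - ((6091 + 11550) + (-11858 - 484)) = -7495 - (17641 - 12342) = -7495 - 1*5299 = -7495 - 5299 = -12794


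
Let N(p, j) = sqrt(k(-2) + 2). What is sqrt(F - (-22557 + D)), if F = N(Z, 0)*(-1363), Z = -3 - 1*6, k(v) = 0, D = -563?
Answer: sqrt(23120 - 1363*sqrt(2)) ≈ 145.58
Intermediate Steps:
Z = -9 (Z = -3 - 6 = -9)
N(p, j) = sqrt(2) (N(p, j) = sqrt(0 + 2) = sqrt(2))
F = -1363*sqrt(2) (F = sqrt(2)*(-1363) = -1363*sqrt(2) ≈ -1927.6)
sqrt(F - (-22557 + D)) = sqrt(-1363*sqrt(2) - (-22557 - 563)) = sqrt(-1363*sqrt(2) - 1*(-23120)) = sqrt(-1363*sqrt(2) + 23120) = sqrt(23120 - 1363*sqrt(2))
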